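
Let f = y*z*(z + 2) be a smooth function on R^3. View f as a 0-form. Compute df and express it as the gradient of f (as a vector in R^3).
df = (0) dx + (z*(z + 2)) dy + (2*y*(z + 1)) dz; grad f = (0, z*(z + 2), 2*y*(z + 1))

For a 0-form f, d f = (∂f/∂x) dx + (∂f/∂y) dy + (∂f/∂z) dz. The components of the vector representation are exactly the entries of grad f in Cartesian coordinates:
  ∂f/∂x = 0
  ∂f/∂y = z*(z + 2)
  ∂f/∂z = 2*y*(z + 1).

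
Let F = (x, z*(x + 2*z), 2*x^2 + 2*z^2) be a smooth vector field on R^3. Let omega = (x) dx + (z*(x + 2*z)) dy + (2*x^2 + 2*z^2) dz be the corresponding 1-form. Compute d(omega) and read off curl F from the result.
d(omega) = (-x - 4*z) dy ∧ dz + (-4*x) dz ∧ dx + (z) dx ∧ dy; curl F = (-x - 4*z, -4*x, z)

d omega = sum_{i<j} (∂f_j/∂x_i - ∂f_i/∂x_j) dx_i ∧ dx_j. Under the identification (dy ∧ dz, dz ∧ dx, dx ∧ dy) ↔ (e_x, e_y, e_z), the coefficients are exactly the components of curl F. Compute:
  ∂R/∂y - ∂Q/∂z = (0) - (x + 4*z) = -x - 4*z
  ∂P/∂z - ∂R/∂x = (0) - (4*x) = -4*x
  ∂Q/∂x - ∂P/∂y = (z) - (0) = z.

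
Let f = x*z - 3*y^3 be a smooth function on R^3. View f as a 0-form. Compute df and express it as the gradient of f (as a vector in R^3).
df = (z) dx + (-9*y^2) dy + (x) dz; grad f = (z, -9*y^2, x)

For a 0-form f, d f = (∂f/∂x) dx + (∂f/∂y) dy + (∂f/∂z) dz. The components of the vector representation are exactly the entries of grad f in Cartesian coordinates:
  ∂f/∂x = z
  ∂f/∂y = -9*y^2
  ∂f/∂z = x.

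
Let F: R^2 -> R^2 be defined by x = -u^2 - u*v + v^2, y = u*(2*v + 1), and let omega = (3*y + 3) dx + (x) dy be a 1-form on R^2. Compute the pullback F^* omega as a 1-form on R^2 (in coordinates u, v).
F^* omega = (-14*u^2*v - 7*u^2 - 8*u*v^2 - 4*u*v - 6*u + 2*v^3 + v^2 - 3*v) du + (-2*u^3 - 8*u^2*v - 3*u^2 + 14*u*v^2 + 6*u*v - 3*u + 6*v) dv

Using F^*(f dg) = (f ∘ F) d(g ∘ F), substitute each coordinate x_i by F_i(u, v) in f_i, and replace dx_i by d F_i = (∂F_i/∂u) du + (∂F_i/∂v) dv.
  For the x component: f_1(F) = 6*u*v + 3*u + 3; d F_1 = (-2*u - v) du + (-u + 2*v) dv
  For the y component: f_2(F) = -u^2 - u*v + v^2; d F_2 = (2*v + 1) du + (2*u) dv
Combining and collecting du, dv coefficients:
  coeff of du: -14*u^2*v - 7*u^2 - 8*u*v^2 - 4*u*v - 6*u + 2*v^3 + v^2 - 3*v
  coeff of dv: -2*u^3 - 8*u^2*v - 3*u^2 + 14*u*v^2 + 6*u*v - 3*u + 6*v
F^* omega = (-14*u^2*v - 7*u^2 - 8*u*v^2 - 4*u*v - 6*u + 2*v^3 + v^2 - 3*v) du + (-2*u^3 - 8*u^2*v - 3*u^2 + 14*u*v^2 + 6*u*v - 3*u + 6*v) dv.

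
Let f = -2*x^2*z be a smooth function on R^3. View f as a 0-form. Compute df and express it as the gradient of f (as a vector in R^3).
df = (-4*x*z) dx + (0) dy + (-2*x^2) dz; grad f = (-4*x*z, 0, -2*x^2)

For a 0-form f, d f = (∂f/∂x) dx + (∂f/∂y) dy + (∂f/∂z) dz. The components of the vector representation are exactly the entries of grad f in Cartesian coordinates:
  ∂f/∂x = -4*x*z
  ∂f/∂y = 0
  ∂f/∂z = -2*x^2.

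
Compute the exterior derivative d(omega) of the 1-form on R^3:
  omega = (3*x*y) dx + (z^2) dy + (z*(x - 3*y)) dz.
d(omega) = (-3*x) dx ∧ dy + (z) dx ∧ dz + (-5*z) dy ∧ dz

For a 1-form omega = sum_i f_i dx_i, the exterior derivative is
  d(omega) = sum_{i < j} (∂f_j/∂x_i - ∂f_i/∂x_j) dx_i ∧ dx_j.
  coefficient of dx ∧ dy: ∂f_2/∂x - ∂f_1/∂y = ∂(z^2)/∂x - ∂(3*x*y)/∂y = -3*x
  coefficient of dx ∧ dz: ∂f_3/∂x - ∂f_1/∂z = ∂(z*(x - 3*y))/∂x - ∂(3*x*y)/∂z = z
  coefficient of dy ∧ dz: ∂f_3/∂y - ∂f_2/∂z = ∂(z*(x - 3*y))/∂y - ∂(z^2)/∂z = -5*z
Assembling: d(omega) = (-3*x) dx ∧ dy + (z) dx ∧ dz + (-5*z) dy ∧ dz.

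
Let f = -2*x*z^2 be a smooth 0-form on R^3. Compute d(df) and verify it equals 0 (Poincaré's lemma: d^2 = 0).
d(df) = 0

Step 1: df = sum_i (∂f/∂x_i) dx_i = (-2*z^2) dx + (0) dy + (-4*x*z) dz.
Step 2: Apply d again. Using the 1-form formula, the coefficient of dx ∧ dy in d(df) is ∂^2 f/∂x ∂y - ∂^2 f/∂y ∂x = (0) - (0) = 0 (equality of mixed partials for smooth f).
Similarly for dx ∧ dz and dy ∧ dz — all coefficients vanish. So d(df) = 0.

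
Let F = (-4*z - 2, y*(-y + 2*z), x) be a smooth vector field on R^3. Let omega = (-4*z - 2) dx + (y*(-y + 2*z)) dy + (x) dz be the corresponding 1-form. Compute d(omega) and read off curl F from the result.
d(omega) = (-2*y) dy ∧ dz + (-5) dz ∧ dx + (0) dx ∧ dy; curl F = (-2*y, -5, 0)

d omega = sum_{i<j} (∂f_j/∂x_i - ∂f_i/∂x_j) dx_i ∧ dx_j. Under the identification (dy ∧ dz, dz ∧ dx, dx ∧ dy) ↔ (e_x, e_y, e_z), the coefficients are exactly the components of curl F. Compute:
  ∂R/∂y - ∂Q/∂z = (0) - (2*y) = -2*y
  ∂P/∂z - ∂R/∂x = (-4) - (1) = -5
  ∂Q/∂x - ∂P/∂y = (0) - (0) = 0.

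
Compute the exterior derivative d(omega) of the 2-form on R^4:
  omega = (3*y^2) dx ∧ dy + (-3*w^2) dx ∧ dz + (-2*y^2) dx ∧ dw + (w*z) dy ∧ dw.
d(omega) = (-6*w) dx ∧ dz ∧ dw + (4*y) dx ∧ dy ∧ dw + (-w) dy ∧ dz ∧ dw

For a 2-form omega = sum_{i<j} g_{ij} dx_i ∧ dx_j, the exterior derivative is
  d(omega) = sum_{i<j} d(g_{ij}) ∧ dx_i ∧ dx_j = sum_{i<j, k} (∂g_{ij}/∂x_k) dx_k ∧ dx_i ∧ dx_j.
Expand each term, using dx_k ∧ dx_i ∧ dx_j = sgn(permutation) dx_{(a)} ∧ dx_{(b)} ∧ dx_{(c)} with (a < b < c) sorted:
  d(-3*w^2) includes (∂/∂w)(-3*w^2) dw = (-6*w) dw, which multiplied by dx ∧ dz gives (-6*w) dx ∧ dz ∧ dw
  d(-2*y^2) includes (∂/∂y)(-2*y^2) dy = (-4*y) dy, which multiplied by dx ∧ dw gives (4*y) dx ∧ dy ∧ dw
  d(w*z) includes (∂/∂z)(w*z) dz = (w) dz, which multiplied by dy ∧ dw gives (-w) dy ∧ dz ∧ dw
Collecting like 3-forms: d(omega) = (-6*w) dx ∧ dz ∧ dw + (4*y) dx ∧ dy ∧ dw + (-w) dy ∧ dz ∧ dw.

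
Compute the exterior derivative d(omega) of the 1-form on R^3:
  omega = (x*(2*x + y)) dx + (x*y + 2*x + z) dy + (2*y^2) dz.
d(omega) = (-x + y + 2) dx ∧ dy + (4*y - 1) dy ∧ dz

For a 1-form omega = sum_i f_i dx_i, the exterior derivative is
  d(omega) = sum_{i < j} (∂f_j/∂x_i - ∂f_i/∂x_j) dx_i ∧ dx_j.
  coefficient of dx ∧ dy: ∂f_2/∂x - ∂f_1/∂y = ∂(x*y + 2*x + z)/∂x - ∂(x*(2*x + y))/∂y = -x + y + 2
  coefficient of dy ∧ dz: ∂f_3/∂y - ∂f_2/∂z = ∂(2*y^2)/∂y - ∂(x*y + 2*x + z)/∂z = 4*y - 1
Assembling: d(omega) = (-x + y + 2) dx ∧ dy + (4*y - 1) dy ∧ dz.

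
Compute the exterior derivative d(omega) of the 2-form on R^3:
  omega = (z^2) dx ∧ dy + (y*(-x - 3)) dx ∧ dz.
d(omega) = (x + 2*z + 3) dx ∧ dy ∧ dz

For a 2-form omega = sum_{i<j} g_{ij} dx_i ∧ dx_j, the exterior derivative is
  d(omega) = sum_{i<j} d(g_{ij}) ∧ dx_i ∧ dx_j = sum_{i<j, k} (∂g_{ij}/∂x_k) dx_k ∧ dx_i ∧ dx_j.
Expand each term, using dx_k ∧ dx_i ∧ dx_j = sgn(permutation) dx_{(a)} ∧ dx_{(b)} ∧ dx_{(c)} with (a < b < c) sorted:
  d(z^2) includes (∂/∂z)(z^2) dz = (2*z) dz, which multiplied by dx ∧ dy gives (2*z) dx ∧ dy ∧ dz
  d(y*(-x - 3)) includes (∂/∂y)(y*(-x - 3)) dy = (-x - 3) dy, which multiplied by dx ∧ dz gives (x + 3) dx ∧ dy ∧ dz
Collecting like 3-forms: d(omega) = (x + 2*z + 3) dx ∧ dy ∧ dz.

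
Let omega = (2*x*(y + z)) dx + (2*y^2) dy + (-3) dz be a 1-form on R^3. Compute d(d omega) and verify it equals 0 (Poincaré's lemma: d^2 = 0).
d(d omega) = 0

Step 1: d omega = sum_{i<j} (∂f_j/∂x_i - ∂f_i/∂x_j) dx_i ∧ dx_j:
  coeff of dx ∧ dy: -2*x
  coeff of dx ∧ dz: -2*x
  coeff of dy ∧ dz: 0
Step 2: Apply d again to each 2-form coefficient. The only possible 3-form in R^3 is dx ∧ dy ∧ dz, with coefficient
  ∂(coeff of dy∧dz)/∂x - ∂(coeff of dx∧dz)/∂y + ∂(coeff of dx∧dy)/∂z
  = ∂/∂x (0) - ∂/∂y (-2*x) + ∂/∂z (-2*x).
Each of these terms simplifies to sums of mixed partials that cancel in pairs. The result is 0 (by equality of mixed partials for smooth functions — Schwarz / Clairaut).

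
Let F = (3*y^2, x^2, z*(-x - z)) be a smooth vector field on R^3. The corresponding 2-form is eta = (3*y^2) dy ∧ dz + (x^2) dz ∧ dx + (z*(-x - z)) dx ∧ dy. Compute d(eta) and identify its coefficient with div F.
d(eta) = (-x - 2*z) dx ∧ dy ∧ dz; div F = -x - 2*z

For a 2-form in R^3 of the form above, applying d gives a 3-form with coefficient ∂P/∂x + ∂Q/∂y + ∂R/∂z:
  ∂P/∂x = 0
  ∂Q/∂y = 0
  ∂R/∂z = -x - 2*z
Sum = -x - 2*z, which is exactly div F.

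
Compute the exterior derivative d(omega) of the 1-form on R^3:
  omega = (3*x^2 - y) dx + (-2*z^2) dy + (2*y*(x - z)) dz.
d(omega) = (1) dx ∧ dy + (2*y) dx ∧ dz + (2*x + 2*z) dy ∧ dz

For a 1-form omega = sum_i f_i dx_i, the exterior derivative is
  d(omega) = sum_{i < j} (∂f_j/∂x_i - ∂f_i/∂x_j) dx_i ∧ dx_j.
  coefficient of dx ∧ dy: ∂f_2/∂x - ∂f_1/∂y = ∂(-2*z^2)/∂x - ∂(3*x^2 - y)/∂y = 1
  coefficient of dx ∧ dz: ∂f_3/∂x - ∂f_1/∂z = ∂(2*y*(x - z))/∂x - ∂(3*x^2 - y)/∂z = 2*y
  coefficient of dy ∧ dz: ∂f_3/∂y - ∂f_2/∂z = ∂(2*y*(x - z))/∂y - ∂(-2*z^2)/∂z = 2*x + 2*z
Assembling: d(omega) = (1) dx ∧ dy + (2*y) dx ∧ dz + (2*x + 2*z) dy ∧ dz.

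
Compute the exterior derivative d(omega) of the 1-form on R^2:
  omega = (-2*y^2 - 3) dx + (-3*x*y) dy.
d(omega) = (y) dx ∧ dy

For a 1-form omega = sum_i f_i dx_i, the exterior derivative is
  d(omega) = sum_{i < j} (∂f_j/∂x_i - ∂f_i/∂x_j) dx_i ∧ dx_j.
  coefficient of dx ∧ dy: ∂f_2/∂x - ∂f_1/∂y = ∂(-3*x*y)/∂x - ∂(-2*y^2 - 3)/∂y = y
Assembling: d(omega) = (y) dx ∧ dy.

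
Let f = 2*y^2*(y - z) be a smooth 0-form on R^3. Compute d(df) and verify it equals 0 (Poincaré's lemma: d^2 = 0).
d(df) = 0

Step 1: df = sum_i (∂f/∂x_i) dx_i = (0) dx + (2*y*(3*y - 2*z)) dy + (-2*y^2) dz.
Step 2: Apply d again. Using the 1-form formula, the coefficient of dx ∧ dy in d(df) is ∂^2 f/∂x ∂y - ∂^2 f/∂y ∂x = (0) - (0) = 0 (equality of mixed partials for smooth f).
Similarly for dx ∧ dz and dy ∧ dz — all coefficients vanish. So d(df) = 0.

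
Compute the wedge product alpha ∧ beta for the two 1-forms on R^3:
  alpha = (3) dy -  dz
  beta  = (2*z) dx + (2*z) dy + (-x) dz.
alpha ∧ beta = (-6*z) dx ∧ dy + (-3*x + 2*z) dy ∧ dz + (2*z) dx ∧ dz

Distribute the wedge, using dx_i ∧ dx_j = -dx_j ∧ dx_i and dx_i ∧ dx_i = 0. For each pair (i, j) with i < j, the coefficient of dx_i ∧ dx_j in alpha ∧ beta is (alpha_i * beta_j - alpha_j * beta_i). Collecting: alpha ∧ beta = (-6*z) dx ∧ dy + (-3*x + 2*z) dy ∧ dz + (2*z) dx ∧ dz.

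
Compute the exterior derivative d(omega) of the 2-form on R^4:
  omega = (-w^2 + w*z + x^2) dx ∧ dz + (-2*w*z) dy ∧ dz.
d(omega) = (-2*w + z) dx ∧ dz ∧ dw + (-2*z) dy ∧ dz ∧ dw

For a 2-form omega = sum_{i<j} g_{ij} dx_i ∧ dx_j, the exterior derivative is
  d(omega) = sum_{i<j} d(g_{ij}) ∧ dx_i ∧ dx_j = sum_{i<j, k} (∂g_{ij}/∂x_k) dx_k ∧ dx_i ∧ dx_j.
Expand each term, using dx_k ∧ dx_i ∧ dx_j = sgn(permutation) dx_{(a)} ∧ dx_{(b)} ∧ dx_{(c)} with (a < b < c) sorted:
  d(-w^2 + w*z + x^2) includes (∂/∂w)(-w^2 + w*z + x^2) dw = (-2*w + z) dw, which multiplied by dx ∧ dz gives (-2*w + z) dx ∧ dz ∧ dw
  d(-2*w*z) includes (∂/∂w)(-2*w*z) dw = (-2*z) dw, which multiplied by dy ∧ dz gives (-2*z) dy ∧ dz ∧ dw
Collecting like 3-forms: d(omega) = (-2*w + z) dx ∧ dz ∧ dw + (-2*z) dy ∧ dz ∧ dw.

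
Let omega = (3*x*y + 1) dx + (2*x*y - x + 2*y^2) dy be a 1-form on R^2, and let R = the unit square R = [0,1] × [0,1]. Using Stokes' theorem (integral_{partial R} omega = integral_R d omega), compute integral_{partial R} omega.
integral_(partial R) omega = -3/2

Stokes: integral_partial_R omega = integral_R d omega with d omega = (∂Q/∂x - ∂P/∂y) dx ∧ dy.
  ∂Q/∂x = 2*y - 1
  ∂P/∂y = 3*x
  integrand = ∂Q/∂x - ∂P/∂y = -3*x + 2*y - 1.
Integrating over R: integral_0^1 integral_0^1 (-3*x + 2*y - 1) dx dy = -3/2.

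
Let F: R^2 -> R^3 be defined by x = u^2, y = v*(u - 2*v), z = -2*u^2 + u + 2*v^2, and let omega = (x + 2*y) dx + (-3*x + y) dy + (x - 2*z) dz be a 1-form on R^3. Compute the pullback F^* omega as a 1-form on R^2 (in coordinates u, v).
F^* omega = (-18*u^3 + u^2*v + 13*u^2 + 9*u*v^2 - 2*u - 2*v^3 - 4*v^2) du + (-3*u^3 + 33*u^2*v - 6*u*v^2 - 8*u*v - 8*v^3) dv

Using F^*(f dg) = (f ∘ F) d(g ∘ F), substitute each coordinate x_i by F_i(u, v) in f_i, and replace dx_i by d F_i = (∂F_i/∂u) du + (∂F_i/∂v) dv.
  For the x component: f_1(F) = u^2 + 2*u*v - 4*v^2; d F_1 = (2*u) du + (0) dv
  For the y component: f_2(F) = -3*u^2 + u*v - 2*v^2; d F_2 = (v) du + (u - 4*v) dv
  For the z component: f_3(F) = 5*u^2 - 2*u - 4*v^2; d F_3 = (1 - 4*u) du + (4*v) dv
Combining and collecting du, dv coefficients:
  coeff of du: -18*u^3 + u^2*v + 13*u^2 + 9*u*v^2 - 2*u - 2*v^3 - 4*v^2
  coeff of dv: -3*u^3 + 33*u^2*v - 6*u*v^2 - 8*u*v - 8*v^3
F^* omega = (-18*u^3 + u^2*v + 13*u^2 + 9*u*v^2 - 2*u - 2*v^3 - 4*v^2) du + (-3*u^3 + 33*u^2*v - 6*u*v^2 - 8*u*v - 8*v^3) dv.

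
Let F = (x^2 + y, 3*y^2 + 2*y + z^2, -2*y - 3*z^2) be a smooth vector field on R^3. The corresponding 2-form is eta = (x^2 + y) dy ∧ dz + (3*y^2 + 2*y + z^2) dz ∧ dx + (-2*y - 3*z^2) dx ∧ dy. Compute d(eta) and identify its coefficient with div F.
d(eta) = (2*x + 6*y - 6*z + 2) dx ∧ dy ∧ dz; div F = 2*x + 6*y - 6*z + 2

For a 2-form in R^3 of the form above, applying d gives a 3-form with coefficient ∂P/∂x + ∂Q/∂y + ∂R/∂z:
  ∂P/∂x = 2*x
  ∂Q/∂y = 6*y + 2
  ∂R/∂z = -6*z
Sum = 2*x + 6*y - 6*z + 2, which is exactly div F.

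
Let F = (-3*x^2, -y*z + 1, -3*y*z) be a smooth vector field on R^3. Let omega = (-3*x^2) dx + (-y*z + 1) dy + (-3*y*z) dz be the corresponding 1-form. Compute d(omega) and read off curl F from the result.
d(omega) = (y - 3*z) dy ∧ dz + (0) dz ∧ dx + (0) dx ∧ dy; curl F = (y - 3*z, 0, 0)

d omega = sum_{i<j} (∂f_j/∂x_i - ∂f_i/∂x_j) dx_i ∧ dx_j. Under the identification (dy ∧ dz, dz ∧ dx, dx ∧ dy) ↔ (e_x, e_y, e_z), the coefficients are exactly the components of curl F. Compute:
  ∂R/∂y - ∂Q/∂z = (-3*z) - (-y) = y - 3*z
  ∂P/∂z - ∂R/∂x = (0) - (0) = 0
  ∂Q/∂x - ∂P/∂y = (0) - (0) = 0.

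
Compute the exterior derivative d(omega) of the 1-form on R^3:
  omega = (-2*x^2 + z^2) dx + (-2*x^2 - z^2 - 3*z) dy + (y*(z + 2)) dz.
d(omega) = (-4*x) dx ∧ dy + (-2*z) dx ∧ dz + (3*z + 5) dy ∧ dz

For a 1-form omega = sum_i f_i dx_i, the exterior derivative is
  d(omega) = sum_{i < j} (∂f_j/∂x_i - ∂f_i/∂x_j) dx_i ∧ dx_j.
  coefficient of dx ∧ dy: ∂f_2/∂x - ∂f_1/∂y = ∂(-2*x^2 - z^2 - 3*z)/∂x - ∂(-2*x^2 + z^2)/∂y = -4*x
  coefficient of dx ∧ dz: ∂f_3/∂x - ∂f_1/∂z = ∂(y*(z + 2))/∂x - ∂(-2*x^2 + z^2)/∂z = -2*z
  coefficient of dy ∧ dz: ∂f_3/∂y - ∂f_2/∂z = ∂(y*(z + 2))/∂y - ∂(-2*x^2 - z^2 - 3*z)/∂z = 3*z + 5
Assembling: d(omega) = (-4*x) dx ∧ dy + (-2*z) dx ∧ dz + (3*z + 5) dy ∧ dz.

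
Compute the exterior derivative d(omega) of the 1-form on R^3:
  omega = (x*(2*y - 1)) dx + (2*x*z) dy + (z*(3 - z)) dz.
d(omega) = (-2*x + 2*z) dx ∧ dy + (-2*x) dy ∧ dz

For a 1-form omega = sum_i f_i dx_i, the exterior derivative is
  d(omega) = sum_{i < j} (∂f_j/∂x_i - ∂f_i/∂x_j) dx_i ∧ dx_j.
  coefficient of dx ∧ dy: ∂f_2/∂x - ∂f_1/∂y = ∂(2*x*z)/∂x - ∂(x*(2*y - 1))/∂y = -2*x + 2*z
  coefficient of dy ∧ dz: ∂f_3/∂y - ∂f_2/∂z = ∂(z*(3 - z))/∂y - ∂(2*x*z)/∂z = -2*x
Assembling: d(omega) = (-2*x + 2*z) dx ∧ dy + (-2*x) dy ∧ dz.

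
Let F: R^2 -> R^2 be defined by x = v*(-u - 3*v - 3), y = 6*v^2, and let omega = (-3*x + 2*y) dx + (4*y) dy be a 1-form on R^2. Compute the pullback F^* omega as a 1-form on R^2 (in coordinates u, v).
F^* omega = (3*v^2*(-u - 7*v - 3)) du + (3*v*(-u^2 - 13*u*v - 6*u + 54*v^2 - 39*v - 9)) dv

Using F^*(f dg) = (f ∘ F) d(g ∘ F), substitute each coordinate x_i by F_i(u, v) in f_i, and replace dx_i by d F_i = (∂F_i/∂u) du + (∂F_i/∂v) dv.
  For the x component: f_1(F) = 3*v*(u + 7*v + 3); d F_1 = (-v) du + (-u - 6*v - 3) dv
  For the y component: f_2(F) = 24*v^2; d F_2 = (0) du + (12*v) dv
Combining and collecting du, dv coefficients:
  coeff of du: 3*v^2*(-u - 7*v - 3)
  coeff of dv: 3*v*(-u^2 - 13*u*v - 6*u + 54*v^2 - 39*v - 9)
F^* omega = (3*v^2*(-u - 7*v - 3)) du + (3*v*(-u^2 - 13*u*v - 6*u + 54*v^2 - 39*v - 9)) dv.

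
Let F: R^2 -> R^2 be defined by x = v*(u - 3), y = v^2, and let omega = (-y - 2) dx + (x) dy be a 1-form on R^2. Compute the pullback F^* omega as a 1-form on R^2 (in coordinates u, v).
F^* omega = (v*(-v^2 - 2)) du + (u*v^2 - 2*u - 3*v^2 + 6) dv

Using F^*(f dg) = (f ∘ F) d(g ∘ F), substitute each coordinate x_i by F_i(u, v) in f_i, and replace dx_i by d F_i = (∂F_i/∂u) du + (∂F_i/∂v) dv.
  For the x component: f_1(F) = -v^2 - 2; d F_1 = (v) du + (u - 3) dv
  For the y component: f_2(F) = v*(u - 3); d F_2 = (0) du + (2*v) dv
Combining and collecting du, dv coefficients:
  coeff of du: v*(-v^2 - 2)
  coeff of dv: u*v^2 - 2*u - 3*v^2 + 6
F^* omega = (v*(-v^2 - 2)) du + (u*v^2 - 2*u - 3*v^2 + 6) dv.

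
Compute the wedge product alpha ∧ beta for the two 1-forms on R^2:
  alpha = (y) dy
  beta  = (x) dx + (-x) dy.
alpha ∧ beta = (-x*y) dx ∧ dy

Distribute the wedge, using dx_i ∧ dx_j = -dx_j ∧ dx_i and dx_i ∧ dx_i = 0. For each pair (i, j) with i < j, the coefficient of dx_i ∧ dx_j in alpha ∧ beta is (alpha_i * beta_j - alpha_j * beta_i). Collecting: alpha ∧ beta = (-x*y) dx ∧ dy.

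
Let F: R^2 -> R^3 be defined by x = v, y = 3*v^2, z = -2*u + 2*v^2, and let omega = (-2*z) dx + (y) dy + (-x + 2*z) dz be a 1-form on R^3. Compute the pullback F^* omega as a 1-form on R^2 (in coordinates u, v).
F^* omega = (8*u - 8*v^2 + 2*v) du + (-16*u*v + 4*u + 34*v^3 - 8*v^2) dv

Using F^*(f dg) = (f ∘ F) d(g ∘ F), substitute each coordinate x_i by F_i(u, v) in f_i, and replace dx_i by d F_i = (∂F_i/∂u) du + (∂F_i/∂v) dv.
  For the x component: f_1(F) = 4*u - 4*v^2; d F_1 = (0) du + (1) dv
  For the y component: f_2(F) = 3*v^2; d F_2 = (0) du + (6*v) dv
  For the z component: f_3(F) = -4*u + 4*v^2 - v; d F_3 = (-2) du + (4*v) dv
Combining and collecting du, dv coefficients:
  coeff of du: 8*u - 8*v^2 + 2*v
  coeff of dv: -16*u*v + 4*u + 34*v^3 - 8*v^2
F^* omega = (8*u - 8*v^2 + 2*v) du + (-16*u*v + 4*u + 34*v^3 - 8*v^2) dv.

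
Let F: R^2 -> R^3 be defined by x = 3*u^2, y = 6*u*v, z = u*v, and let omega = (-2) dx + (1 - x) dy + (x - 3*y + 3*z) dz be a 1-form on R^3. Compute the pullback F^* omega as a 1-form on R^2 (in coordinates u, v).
F^* omega = (-15*u^2*v - 15*u*v^2 - 12*u + 6*v) du + (3*u*(-5*u^2 - 5*u*v + 2)) dv

Using F^*(f dg) = (f ∘ F) d(g ∘ F), substitute each coordinate x_i by F_i(u, v) in f_i, and replace dx_i by d F_i = (∂F_i/∂u) du + (∂F_i/∂v) dv.
  For the x component: f_1(F) = -2; d F_1 = (6*u) du + (0) dv
  For the y component: f_2(F) = 1 - 3*u^2; d F_2 = (6*v) du + (6*u) dv
  For the z component: f_3(F) = 3*u*(u - 5*v); d F_3 = (v) du + (u) dv
Combining and collecting du, dv coefficients:
  coeff of du: -15*u^2*v - 15*u*v^2 - 12*u + 6*v
  coeff of dv: 3*u*(-5*u^2 - 5*u*v + 2)
F^* omega = (-15*u^2*v - 15*u*v^2 - 12*u + 6*v) du + (3*u*(-5*u^2 - 5*u*v + 2)) dv.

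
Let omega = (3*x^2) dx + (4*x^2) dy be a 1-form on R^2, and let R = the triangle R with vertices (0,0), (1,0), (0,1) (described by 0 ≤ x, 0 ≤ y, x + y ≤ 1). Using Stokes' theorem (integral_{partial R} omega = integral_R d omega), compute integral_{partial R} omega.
integral_(partial R) omega = 4/3

Stokes: integral_partial_R omega = integral_R d omega with d omega = (∂Q/∂x - ∂P/∂y) dx ∧ dy.
  ∂Q/∂x = 8*x
  ∂P/∂y = 0
  integrand = ∂Q/∂x - ∂P/∂y = 8*x.
Integrating over R: integral_0^1 integral_0^{1-x} (8*x) dy dx = 4/3.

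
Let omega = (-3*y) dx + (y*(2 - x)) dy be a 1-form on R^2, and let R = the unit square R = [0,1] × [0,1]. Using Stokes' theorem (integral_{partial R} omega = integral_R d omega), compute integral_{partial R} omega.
integral_(partial R) omega = 5/2

Stokes: integral_partial_R omega = integral_R d omega with d omega = (∂Q/∂x - ∂P/∂y) dx ∧ dy.
  ∂Q/∂x = -y
  ∂P/∂y = -3
  integrand = ∂Q/∂x - ∂P/∂y = 3 - y.
Integrating over R: integral_0^1 integral_0^1 (3 - y) dx dy = 5/2.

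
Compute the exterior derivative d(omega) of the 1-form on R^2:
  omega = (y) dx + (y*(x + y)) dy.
d(omega) = (y - 1) dx ∧ dy

For a 1-form omega = sum_i f_i dx_i, the exterior derivative is
  d(omega) = sum_{i < j} (∂f_j/∂x_i - ∂f_i/∂x_j) dx_i ∧ dx_j.
  coefficient of dx ∧ dy: ∂f_2/∂x - ∂f_1/∂y = ∂(y*(x + y))/∂x - ∂(y)/∂y = y - 1
Assembling: d(omega) = (y - 1) dx ∧ dy.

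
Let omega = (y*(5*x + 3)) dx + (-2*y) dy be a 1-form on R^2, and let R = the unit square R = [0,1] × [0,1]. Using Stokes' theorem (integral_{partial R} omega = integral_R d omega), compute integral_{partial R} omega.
integral_(partial R) omega = -11/2

Stokes: integral_partial_R omega = integral_R d omega with d omega = (∂Q/∂x - ∂P/∂y) dx ∧ dy.
  ∂Q/∂x = 0
  ∂P/∂y = 5*x + 3
  integrand = ∂Q/∂x - ∂P/∂y = -5*x - 3.
Integrating over R: integral_0^1 integral_0^1 (-5*x - 3) dx dy = -11/2.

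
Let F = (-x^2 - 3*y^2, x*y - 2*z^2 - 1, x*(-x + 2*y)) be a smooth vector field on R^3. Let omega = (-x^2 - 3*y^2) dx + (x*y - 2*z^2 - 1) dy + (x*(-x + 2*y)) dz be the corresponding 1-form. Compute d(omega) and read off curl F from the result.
d(omega) = (2*x + 4*z) dy ∧ dz + (2*x - 2*y) dz ∧ dx + (7*y) dx ∧ dy; curl F = (2*x + 4*z, 2*x - 2*y, 7*y)

d omega = sum_{i<j} (∂f_j/∂x_i - ∂f_i/∂x_j) dx_i ∧ dx_j. Under the identification (dy ∧ dz, dz ∧ dx, dx ∧ dy) ↔ (e_x, e_y, e_z), the coefficients are exactly the components of curl F. Compute:
  ∂R/∂y - ∂Q/∂z = (2*x) - (-4*z) = 2*x + 4*z
  ∂P/∂z - ∂R/∂x = (0) - (-2*x + 2*y) = 2*x - 2*y
  ∂Q/∂x - ∂P/∂y = (y) - (-6*y) = 7*y.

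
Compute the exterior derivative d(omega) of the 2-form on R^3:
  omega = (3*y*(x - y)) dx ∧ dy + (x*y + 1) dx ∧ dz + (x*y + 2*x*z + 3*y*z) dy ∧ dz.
d(omega) = (-x + y + 2*z) dx ∧ dy ∧ dz

For a 2-form omega = sum_{i<j} g_{ij} dx_i ∧ dx_j, the exterior derivative is
  d(omega) = sum_{i<j} d(g_{ij}) ∧ dx_i ∧ dx_j = sum_{i<j, k} (∂g_{ij}/∂x_k) dx_k ∧ dx_i ∧ dx_j.
Expand each term, using dx_k ∧ dx_i ∧ dx_j = sgn(permutation) dx_{(a)} ∧ dx_{(b)} ∧ dx_{(c)} with (a < b < c) sorted:
  d(x*y + 1) includes (∂/∂y)(x*y + 1) dy = (x) dy, which multiplied by dx ∧ dz gives (-x) dx ∧ dy ∧ dz
  d(x*y + 2*x*z + 3*y*z) includes (∂/∂x)(x*y + 2*x*z + 3*y*z) dx = (y + 2*z) dx, which multiplied by dy ∧ dz gives (y + 2*z) dx ∧ dy ∧ dz
Collecting like 3-forms: d(omega) = (-x + y + 2*z) dx ∧ dy ∧ dz.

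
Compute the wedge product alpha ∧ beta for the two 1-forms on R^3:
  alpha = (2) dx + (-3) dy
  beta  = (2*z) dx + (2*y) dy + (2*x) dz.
alpha ∧ beta = (4*y + 6*z) dx ∧ dy + (4*x) dx ∧ dz + (-6*x) dy ∧ dz

Distribute the wedge, using dx_i ∧ dx_j = -dx_j ∧ dx_i and dx_i ∧ dx_i = 0. For each pair (i, j) with i < j, the coefficient of dx_i ∧ dx_j in alpha ∧ beta is (alpha_i * beta_j - alpha_j * beta_i). Collecting: alpha ∧ beta = (4*y + 6*z) dx ∧ dy + (4*x) dx ∧ dz + (-6*x) dy ∧ dz.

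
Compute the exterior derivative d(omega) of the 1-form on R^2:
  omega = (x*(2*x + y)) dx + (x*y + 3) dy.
d(omega) = (-x + y) dx ∧ dy

For a 1-form omega = sum_i f_i dx_i, the exterior derivative is
  d(omega) = sum_{i < j} (∂f_j/∂x_i - ∂f_i/∂x_j) dx_i ∧ dx_j.
  coefficient of dx ∧ dy: ∂f_2/∂x - ∂f_1/∂y = ∂(x*y + 3)/∂x - ∂(x*(2*x + y))/∂y = -x + y
Assembling: d(omega) = (-x + y) dx ∧ dy.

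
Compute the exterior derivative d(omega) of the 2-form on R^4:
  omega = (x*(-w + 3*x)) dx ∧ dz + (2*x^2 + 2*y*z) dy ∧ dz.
d(omega) = (-x) dx ∧ dz ∧ dw + (4*x) dx ∧ dy ∧ dz

For a 2-form omega = sum_{i<j} g_{ij} dx_i ∧ dx_j, the exterior derivative is
  d(omega) = sum_{i<j} d(g_{ij}) ∧ dx_i ∧ dx_j = sum_{i<j, k} (∂g_{ij}/∂x_k) dx_k ∧ dx_i ∧ dx_j.
Expand each term, using dx_k ∧ dx_i ∧ dx_j = sgn(permutation) dx_{(a)} ∧ dx_{(b)} ∧ dx_{(c)} with (a < b < c) sorted:
  d(x*(-w + 3*x)) includes (∂/∂w)(x*(-w + 3*x)) dw = (-x) dw, which multiplied by dx ∧ dz gives (-x) dx ∧ dz ∧ dw
  d(2*x^2 + 2*y*z) includes (∂/∂x)(2*x^2 + 2*y*z) dx = (4*x) dx, which multiplied by dy ∧ dz gives (4*x) dx ∧ dy ∧ dz
Collecting like 3-forms: d(omega) = (-x) dx ∧ dz ∧ dw + (4*x) dx ∧ dy ∧ dz.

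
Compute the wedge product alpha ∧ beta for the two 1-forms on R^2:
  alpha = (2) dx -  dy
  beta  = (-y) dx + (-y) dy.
alpha ∧ beta = (-3*y) dx ∧ dy

Distribute the wedge, using dx_i ∧ dx_j = -dx_j ∧ dx_i and dx_i ∧ dx_i = 0. For each pair (i, j) with i < j, the coefficient of dx_i ∧ dx_j in alpha ∧ beta is (alpha_i * beta_j - alpha_j * beta_i). Collecting: alpha ∧ beta = (-3*y) dx ∧ dy.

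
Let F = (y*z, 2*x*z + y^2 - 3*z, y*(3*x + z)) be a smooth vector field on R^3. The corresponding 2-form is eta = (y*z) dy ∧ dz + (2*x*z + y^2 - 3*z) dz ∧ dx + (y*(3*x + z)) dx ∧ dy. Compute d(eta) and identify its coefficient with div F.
d(eta) = (3*y) dx ∧ dy ∧ dz; div F = 3*y

For a 2-form in R^3 of the form above, applying d gives a 3-form with coefficient ∂P/∂x + ∂Q/∂y + ∂R/∂z:
  ∂P/∂x = 0
  ∂Q/∂y = 2*y
  ∂R/∂z = y
Sum = 3*y, which is exactly div F.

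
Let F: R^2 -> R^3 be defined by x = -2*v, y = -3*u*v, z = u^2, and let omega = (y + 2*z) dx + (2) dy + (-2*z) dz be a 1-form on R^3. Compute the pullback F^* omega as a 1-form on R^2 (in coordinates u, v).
F^* omega = (-4*u^3 - 6*v) du + (2*u*(-2*u + 3*v - 3)) dv

Using F^*(f dg) = (f ∘ F) d(g ∘ F), substitute each coordinate x_i by F_i(u, v) in f_i, and replace dx_i by d F_i = (∂F_i/∂u) du + (∂F_i/∂v) dv.
  For the x component: f_1(F) = u*(2*u - 3*v); d F_1 = (0) du + (-2) dv
  For the y component: f_2(F) = 2; d F_2 = (-3*v) du + (-3*u) dv
  For the z component: f_3(F) = -2*u^2; d F_3 = (2*u) du + (0) dv
Combining and collecting du, dv coefficients:
  coeff of du: -4*u^3 - 6*v
  coeff of dv: 2*u*(-2*u + 3*v - 3)
F^* omega = (-4*u^3 - 6*v) du + (2*u*(-2*u + 3*v - 3)) dv.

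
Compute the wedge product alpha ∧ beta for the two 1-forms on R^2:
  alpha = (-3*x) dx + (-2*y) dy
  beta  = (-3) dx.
alpha ∧ beta = (-6*y) dx ∧ dy

Distribute the wedge, using dx_i ∧ dx_j = -dx_j ∧ dx_i and dx_i ∧ dx_i = 0. For each pair (i, j) with i < j, the coefficient of dx_i ∧ dx_j in alpha ∧ beta is (alpha_i * beta_j - alpha_j * beta_i). Collecting: alpha ∧ beta = (-6*y) dx ∧ dy.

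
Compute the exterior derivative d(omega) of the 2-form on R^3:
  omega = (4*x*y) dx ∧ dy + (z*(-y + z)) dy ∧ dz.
d(omega) = 0

For a 2-form omega = sum_{i<j} g_{ij} dx_i ∧ dx_j, the exterior derivative is
  d(omega) = sum_{i<j} d(g_{ij}) ∧ dx_i ∧ dx_j = sum_{i<j, k} (∂g_{ij}/∂x_k) dx_k ∧ dx_i ∧ dx_j.
Expand each term, using dx_k ∧ dx_i ∧ dx_j = sgn(permutation) dx_{(a)} ∧ dx_{(b)} ∧ dx_{(c)} with (a < b < c) sorted:

Collecting like 3-forms: d(omega) = 0.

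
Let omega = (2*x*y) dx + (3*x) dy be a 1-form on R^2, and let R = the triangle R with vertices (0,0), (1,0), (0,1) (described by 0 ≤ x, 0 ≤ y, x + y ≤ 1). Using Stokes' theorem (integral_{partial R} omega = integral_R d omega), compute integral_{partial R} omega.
integral_(partial R) omega = 7/6

Stokes: integral_partial_R omega = integral_R d omega with d omega = (∂Q/∂x - ∂P/∂y) dx ∧ dy.
  ∂Q/∂x = 3
  ∂P/∂y = 2*x
  integrand = ∂Q/∂x - ∂P/∂y = 3 - 2*x.
Integrating over R: integral_0^1 integral_0^{1-x} (3 - 2*x) dy dx = 7/6.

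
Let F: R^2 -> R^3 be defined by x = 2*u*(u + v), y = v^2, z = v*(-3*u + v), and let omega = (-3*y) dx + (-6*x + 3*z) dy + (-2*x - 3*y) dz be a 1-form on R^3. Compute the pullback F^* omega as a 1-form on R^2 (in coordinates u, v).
F^* omega = (3*v*(4*u^2 + v^2)) du + (u*(12*u^2 - 20*u*v - 47*v^2)) dv

Using F^*(f dg) = (f ∘ F) d(g ∘ F), substitute each coordinate x_i by F_i(u, v) in f_i, and replace dx_i by d F_i = (∂F_i/∂u) du + (∂F_i/∂v) dv.
  For the x component: f_1(F) = -3*v^2; d F_1 = (4*u + 2*v) du + (2*u) dv
  For the y component: f_2(F) = -12*u^2 - 21*u*v + 3*v^2; d F_2 = (0) du + (2*v) dv
  For the z component: f_3(F) = -4*u^2 - 4*u*v - 3*v^2; d F_3 = (-3*v) du + (-3*u + 2*v) dv
Combining and collecting du, dv coefficients:
  coeff of du: 3*v*(4*u^2 + v^2)
  coeff of dv: u*(12*u^2 - 20*u*v - 47*v^2)
F^* omega = (3*v*(4*u^2 + v^2)) du + (u*(12*u^2 - 20*u*v - 47*v^2)) dv.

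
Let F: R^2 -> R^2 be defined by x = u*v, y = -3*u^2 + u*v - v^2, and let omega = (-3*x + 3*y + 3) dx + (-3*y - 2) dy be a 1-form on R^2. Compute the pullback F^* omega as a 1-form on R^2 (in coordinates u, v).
F^* omega = (-54*u^3 + 18*u^2*v - 21*u*v^2 + 12*u + v) du + (-21*u^2*v + 6*u*v^2 + u - 6*v^3 + 4*v) dv

Using F^*(f dg) = (f ∘ F) d(g ∘ F), substitute each coordinate x_i by F_i(u, v) in f_i, and replace dx_i by d F_i = (∂F_i/∂u) du + (∂F_i/∂v) dv.
  For the x component: f_1(F) = -9*u^2 - 3*v^2 + 3; d F_1 = (v) du + (u) dv
  For the y component: f_2(F) = 9*u^2 - 3*u*v + 3*v^2 - 2; d F_2 = (-6*u + v) du + (u - 2*v) dv
Combining and collecting du, dv coefficients:
  coeff of du: -54*u^3 + 18*u^2*v - 21*u*v^2 + 12*u + v
  coeff of dv: -21*u^2*v + 6*u*v^2 + u - 6*v^3 + 4*v
F^* omega = (-54*u^3 + 18*u^2*v - 21*u*v^2 + 12*u + v) du + (-21*u^2*v + 6*u*v^2 + u - 6*v^3 + 4*v) dv.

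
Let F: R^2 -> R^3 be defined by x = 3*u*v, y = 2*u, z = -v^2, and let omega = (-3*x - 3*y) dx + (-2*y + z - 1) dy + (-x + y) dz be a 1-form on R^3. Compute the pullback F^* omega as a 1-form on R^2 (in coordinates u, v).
F^* omega = (-27*u*v^2 - 18*u*v - 8*u - 2*v^2 - 2) du + (u*(-27*u*v - 18*u + 6*v^2 - 4*v)) dv

Using F^*(f dg) = (f ∘ F) d(g ∘ F), substitute each coordinate x_i by F_i(u, v) in f_i, and replace dx_i by d F_i = (∂F_i/∂u) du + (∂F_i/∂v) dv.
  For the x component: f_1(F) = 3*u*(-3*v - 2); d F_1 = (3*v) du + (3*u) dv
  For the y component: f_2(F) = -4*u - v^2 - 1; d F_2 = (2) du + (0) dv
  For the z component: f_3(F) = u*(2 - 3*v); d F_3 = (0) du + (-2*v) dv
Combining and collecting du, dv coefficients:
  coeff of du: -27*u*v^2 - 18*u*v - 8*u - 2*v^2 - 2
  coeff of dv: u*(-27*u*v - 18*u + 6*v^2 - 4*v)
F^* omega = (-27*u*v^2 - 18*u*v - 8*u - 2*v^2 - 2) du + (u*(-27*u*v - 18*u + 6*v^2 - 4*v)) dv.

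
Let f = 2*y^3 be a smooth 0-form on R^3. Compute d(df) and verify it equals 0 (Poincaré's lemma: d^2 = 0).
d(df) = 0

Step 1: df = sum_i (∂f/∂x_i) dx_i = (0) dx + (6*y^2) dy + (0) dz.
Step 2: Apply d again. Using the 1-form formula, the coefficient of dx ∧ dy in d(df) is ∂^2 f/∂x ∂y - ∂^2 f/∂y ∂x = (0) - (0) = 0 (equality of mixed partials for smooth f).
Similarly for dx ∧ dz and dy ∧ dz — all coefficients vanish. So d(df) = 0.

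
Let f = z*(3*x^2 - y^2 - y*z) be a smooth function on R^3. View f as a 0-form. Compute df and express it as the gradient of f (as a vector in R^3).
df = (6*x*z) dx + (z*(-2*y - z)) dy + (3*x^2 - y^2 - 2*y*z) dz; grad f = (6*x*z, z*(-2*y - z), 3*x^2 - y^2 - 2*y*z)

For a 0-form f, d f = (∂f/∂x) dx + (∂f/∂y) dy + (∂f/∂z) dz. The components of the vector representation are exactly the entries of grad f in Cartesian coordinates:
  ∂f/∂x = 6*x*z
  ∂f/∂y = z*(-2*y - z)
  ∂f/∂z = 3*x^2 - y^2 - 2*y*z.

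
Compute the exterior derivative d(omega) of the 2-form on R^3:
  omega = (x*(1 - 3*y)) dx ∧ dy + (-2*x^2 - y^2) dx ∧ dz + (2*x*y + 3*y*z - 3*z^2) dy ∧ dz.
d(omega) = (4*y) dx ∧ dy ∧ dz

For a 2-form omega = sum_{i<j} g_{ij} dx_i ∧ dx_j, the exterior derivative is
  d(omega) = sum_{i<j} d(g_{ij}) ∧ dx_i ∧ dx_j = sum_{i<j, k} (∂g_{ij}/∂x_k) dx_k ∧ dx_i ∧ dx_j.
Expand each term, using dx_k ∧ dx_i ∧ dx_j = sgn(permutation) dx_{(a)} ∧ dx_{(b)} ∧ dx_{(c)} with (a < b < c) sorted:
  d(-2*x^2 - y^2) includes (∂/∂y)(-2*x^2 - y^2) dy = (-2*y) dy, which multiplied by dx ∧ dz gives (2*y) dx ∧ dy ∧ dz
  d(2*x*y + 3*y*z - 3*z^2) includes (∂/∂x)(2*x*y + 3*y*z - 3*z^2) dx = (2*y) dx, which multiplied by dy ∧ dz gives (2*y) dx ∧ dy ∧ dz
Collecting like 3-forms: d(omega) = (4*y) dx ∧ dy ∧ dz.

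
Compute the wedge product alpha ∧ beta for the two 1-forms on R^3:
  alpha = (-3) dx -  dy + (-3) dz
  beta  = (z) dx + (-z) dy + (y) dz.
alpha ∧ beta = (4*z) dx ∧ dy + (-3*y + 3*z) dx ∧ dz + (-y - 3*z) dy ∧ dz

Distribute the wedge, using dx_i ∧ dx_j = -dx_j ∧ dx_i and dx_i ∧ dx_i = 0. For each pair (i, j) with i < j, the coefficient of dx_i ∧ dx_j in alpha ∧ beta is (alpha_i * beta_j - alpha_j * beta_i). Collecting: alpha ∧ beta = (4*z) dx ∧ dy + (-3*y + 3*z) dx ∧ dz + (-y - 3*z) dy ∧ dz.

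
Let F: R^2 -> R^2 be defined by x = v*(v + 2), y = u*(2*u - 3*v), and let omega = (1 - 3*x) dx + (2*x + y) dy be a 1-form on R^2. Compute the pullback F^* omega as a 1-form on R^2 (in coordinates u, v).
F^* omega = (8*u^3 - 18*u^2*v + 17*u*v^2 + 16*u*v - 6*v^3 - 12*v^2) du + (-6*u^3 + 9*u^2*v - 6*u*v^2 - 12*u*v - 6*v^3 - 18*v^2 - 10*v + 2) dv

Using F^*(f dg) = (f ∘ F) d(g ∘ F), substitute each coordinate x_i by F_i(u, v) in f_i, and replace dx_i by d F_i = (∂F_i/∂u) du + (∂F_i/∂v) dv.
  For the x component: f_1(F) = -3*v^2 - 6*v + 1; d F_1 = (0) du + (2*v + 2) dv
  For the y component: f_2(F) = 2*u^2 - 3*u*v + 2*v^2 + 4*v; d F_2 = (4*u - 3*v) du + (-3*u) dv
Combining and collecting du, dv coefficients:
  coeff of du: 8*u^3 - 18*u^2*v + 17*u*v^2 + 16*u*v - 6*v^3 - 12*v^2
  coeff of dv: -6*u^3 + 9*u^2*v - 6*u*v^2 - 12*u*v - 6*v^3 - 18*v^2 - 10*v + 2
F^* omega = (8*u^3 - 18*u^2*v + 17*u*v^2 + 16*u*v - 6*v^3 - 12*v^2) du + (-6*u^3 + 9*u^2*v - 6*u*v^2 - 12*u*v - 6*v^3 - 18*v^2 - 10*v + 2) dv.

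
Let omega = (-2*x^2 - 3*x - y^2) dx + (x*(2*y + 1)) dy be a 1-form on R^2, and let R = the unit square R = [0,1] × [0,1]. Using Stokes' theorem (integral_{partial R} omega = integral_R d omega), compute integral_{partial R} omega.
integral_(partial R) omega = 3

Stokes: integral_partial_R omega = integral_R d omega with d omega = (∂Q/∂x - ∂P/∂y) dx ∧ dy.
  ∂Q/∂x = 2*y + 1
  ∂P/∂y = -2*y
  integrand = ∂Q/∂x - ∂P/∂y = 4*y + 1.
Integrating over R: integral_0^1 integral_0^1 (4*y + 1) dx dy = 3.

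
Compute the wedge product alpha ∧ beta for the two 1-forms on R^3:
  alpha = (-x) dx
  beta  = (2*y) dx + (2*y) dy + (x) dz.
alpha ∧ beta = (-2*x*y) dx ∧ dy + (-x^2) dx ∧ dz

Distribute the wedge, using dx_i ∧ dx_j = -dx_j ∧ dx_i and dx_i ∧ dx_i = 0. For each pair (i, j) with i < j, the coefficient of dx_i ∧ dx_j in alpha ∧ beta is (alpha_i * beta_j - alpha_j * beta_i). Collecting: alpha ∧ beta = (-2*x*y) dx ∧ dy + (-x^2) dx ∧ dz.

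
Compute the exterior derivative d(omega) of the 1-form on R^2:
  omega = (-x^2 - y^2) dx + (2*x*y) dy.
d(omega) = (4*y) dx ∧ dy

For a 1-form omega = sum_i f_i dx_i, the exterior derivative is
  d(omega) = sum_{i < j} (∂f_j/∂x_i - ∂f_i/∂x_j) dx_i ∧ dx_j.
  coefficient of dx ∧ dy: ∂f_2/∂x - ∂f_1/∂y = ∂(2*x*y)/∂x - ∂(-x^2 - y^2)/∂y = 4*y
Assembling: d(omega) = (4*y) dx ∧ dy.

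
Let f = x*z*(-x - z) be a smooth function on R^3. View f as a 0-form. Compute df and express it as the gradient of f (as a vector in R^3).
df = (z*(-2*x - z)) dx + (0) dy + (x*(-x - 2*z)) dz; grad f = (z*(-2*x - z), 0, x*(-x - 2*z))

For a 0-form f, d f = (∂f/∂x) dx + (∂f/∂y) dy + (∂f/∂z) dz. The components of the vector representation are exactly the entries of grad f in Cartesian coordinates:
  ∂f/∂x = z*(-2*x - z)
  ∂f/∂y = 0
  ∂f/∂z = x*(-x - 2*z).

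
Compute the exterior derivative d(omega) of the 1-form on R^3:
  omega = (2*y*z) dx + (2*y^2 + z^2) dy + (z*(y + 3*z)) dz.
d(omega) = (-2*z) dx ∧ dy + (-2*y) dx ∧ dz + (-z) dy ∧ dz

For a 1-form omega = sum_i f_i dx_i, the exterior derivative is
  d(omega) = sum_{i < j} (∂f_j/∂x_i - ∂f_i/∂x_j) dx_i ∧ dx_j.
  coefficient of dx ∧ dy: ∂f_2/∂x - ∂f_1/∂y = ∂(2*y^2 + z^2)/∂x - ∂(2*y*z)/∂y = -2*z
  coefficient of dx ∧ dz: ∂f_3/∂x - ∂f_1/∂z = ∂(z*(y + 3*z))/∂x - ∂(2*y*z)/∂z = -2*y
  coefficient of dy ∧ dz: ∂f_3/∂y - ∂f_2/∂z = ∂(z*(y + 3*z))/∂y - ∂(2*y^2 + z^2)/∂z = -z
Assembling: d(omega) = (-2*z) dx ∧ dy + (-2*y) dx ∧ dz + (-z) dy ∧ dz.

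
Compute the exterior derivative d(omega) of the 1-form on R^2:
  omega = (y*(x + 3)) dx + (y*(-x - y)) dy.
d(omega) = (-x - y - 3) dx ∧ dy

For a 1-form omega = sum_i f_i dx_i, the exterior derivative is
  d(omega) = sum_{i < j} (∂f_j/∂x_i - ∂f_i/∂x_j) dx_i ∧ dx_j.
  coefficient of dx ∧ dy: ∂f_2/∂x - ∂f_1/∂y = ∂(y*(-x - y))/∂x - ∂(y*(x + 3))/∂y = -x - y - 3
Assembling: d(omega) = (-x - y - 3) dx ∧ dy.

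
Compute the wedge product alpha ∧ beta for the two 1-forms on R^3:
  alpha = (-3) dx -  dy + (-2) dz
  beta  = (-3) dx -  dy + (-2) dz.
alpha ∧ beta = 0

Distribute the wedge, using dx_i ∧ dx_j = -dx_j ∧ dx_i and dx_i ∧ dx_i = 0. For each pair (i, j) with i < j, the coefficient of dx_i ∧ dx_j in alpha ∧ beta is (alpha_i * beta_j - alpha_j * beta_i). Collecting: alpha ∧ beta = 0.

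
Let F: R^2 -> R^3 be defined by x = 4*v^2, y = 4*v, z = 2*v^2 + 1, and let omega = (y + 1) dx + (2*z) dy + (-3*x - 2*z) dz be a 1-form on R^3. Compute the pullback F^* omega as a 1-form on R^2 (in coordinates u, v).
F^* omega = (-64*v^3 + 48*v^2 + 8) dv

Using F^*(f dg) = (f ∘ F) d(g ∘ F), substitute each coordinate x_i by F_i(u, v) in f_i, and replace dx_i by d F_i = (∂F_i/∂u) du + (∂F_i/∂v) dv.
  For the x component: f_1(F) = 4*v + 1; d F_1 = (0) du + (8*v) dv
  For the y component: f_2(F) = 4*v^2 + 2; d F_2 = (0) du + (4) dv
  For the z component: f_3(F) = -16*v^2 - 2; d F_3 = (0) du + (4*v) dv
Combining and collecting du, dv coefficients:
  coeff of du: 0
  coeff of dv: -64*v^3 + 48*v^2 + 8
F^* omega = (-64*v^3 + 48*v^2 + 8) dv.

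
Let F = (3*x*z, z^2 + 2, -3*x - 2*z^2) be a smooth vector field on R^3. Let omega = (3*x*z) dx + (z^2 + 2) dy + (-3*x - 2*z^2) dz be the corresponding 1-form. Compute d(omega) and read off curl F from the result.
d(omega) = (-2*z) dy ∧ dz + (3*x + 3) dz ∧ dx + (0) dx ∧ dy; curl F = (-2*z, 3*x + 3, 0)

d omega = sum_{i<j} (∂f_j/∂x_i - ∂f_i/∂x_j) dx_i ∧ dx_j. Under the identification (dy ∧ dz, dz ∧ dx, dx ∧ dy) ↔ (e_x, e_y, e_z), the coefficients are exactly the components of curl F. Compute:
  ∂R/∂y - ∂Q/∂z = (0) - (2*z) = -2*z
  ∂P/∂z - ∂R/∂x = (3*x) - (-3) = 3*x + 3
  ∂Q/∂x - ∂P/∂y = (0) - (0) = 0.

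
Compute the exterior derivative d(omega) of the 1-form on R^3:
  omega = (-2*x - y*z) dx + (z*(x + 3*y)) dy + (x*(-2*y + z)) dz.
d(omega) = (2*z) dx ∧ dy + (-y + z) dx ∧ dz + (-3*x - 3*y) dy ∧ dz

For a 1-form omega = sum_i f_i dx_i, the exterior derivative is
  d(omega) = sum_{i < j} (∂f_j/∂x_i - ∂f_i/∂x_j) dx_i ∧ dx_j.
  coefficient of dx ∧ dy: ∂f_2/∂x - ∂f_1/∂y = ∂(z*(x + 3*y))/∂x - ∂(-2*x - y*z)/∂y = 2*z
  coefficient of dx ∧ dz: ∂f_3/∂x - ∂f_1/∂z = ∂(x*(-2*y + z))/∂x - ∂(-2*x - y*z)/∂z = -y + z
  coefficient of dy ∧ dz: ∂f_3/∂y - ∂f_2/∂z = ∂(x*(-2*y + z))/∂y - ∂(z*(x + 3*y))/∂z = -3*x - 3*y
Assembling: d(omega) = (2*z) dx ∧ dy + (-y + z) dx ∧ dz + (-3*x - 3*y) dy ∧ dz.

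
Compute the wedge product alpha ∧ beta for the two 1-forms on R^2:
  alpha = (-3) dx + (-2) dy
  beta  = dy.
alpha ∧ beta = (-3) dx ∧ dy

Distribute the wedge, using dx_i ∧ dx_j = -dx_j ∧ dx_i and dx_i ∧ dx_i = 0. For each pair (i, j) with i < j, the coefficient of dx_i ∧ dx_j in alpha ∧ beta is (alpha_i * beta_j - alpha_j * beta_i). Collecting: alpha ∧ beta = (-3) dx ∧ dy.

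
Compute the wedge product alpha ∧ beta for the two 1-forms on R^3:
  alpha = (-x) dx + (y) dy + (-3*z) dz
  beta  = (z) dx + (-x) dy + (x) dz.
alpha ∧ beta = (x^2 - y*z) dx ∧ dy + (-x^2 + 3*z^2) dx ∧ dz + (x*(y - 3*z)) dy ∧ dz

Distribute the wedge, using dx_i ∧ dx_j = -dx_j ∧ dx_i and dx_i ∧ dx_i = 0. For each pair (i, j) with i < j, the coefficient of dx_i ∧ dx_j in alpha ∧ beta is (alpha_i * beta_j - alpha_j * beta_i). Collecting: alpha ∧ beta = (x^2 - y*z) dx ∧ dy + (-x^2 + 3*z^2) dx ∧ dz + (x*(y - 3*z)) dy ∧ dz.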